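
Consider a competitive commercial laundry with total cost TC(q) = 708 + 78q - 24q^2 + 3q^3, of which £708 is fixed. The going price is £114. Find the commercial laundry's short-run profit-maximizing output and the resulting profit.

Profit = -£276 at q = 6

AVC = 78 - 24q + 3q^2; min AVC = £30 at q = 4. Since P = £114 ≥ min AVC, the firm produces.
MC = 78 - 48q + 9q^2. Setting P = MC and taking the root on the rising branch gives q* = 6.
TR = 114·6 = 684. TC = 708 + 252 = 960. Profit = 684 − 960 = -£276.
Shutting down would mean losing the fixed cost of £708, so operating at a loss of £276 is better by £432.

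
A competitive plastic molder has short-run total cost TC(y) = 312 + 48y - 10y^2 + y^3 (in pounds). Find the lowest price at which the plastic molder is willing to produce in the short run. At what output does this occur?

The firm shuts down when price falls below the minimum of average variable cost. AVC = VC/y = 48 - 10y + y^2.
dAVC/dy = -10 + 2y = 0 gives y = 5. min AVC = 48 - 10·5 + 5^2 = 23.
The firm shuts down for any P below £23.

£23 per unit, at y = 5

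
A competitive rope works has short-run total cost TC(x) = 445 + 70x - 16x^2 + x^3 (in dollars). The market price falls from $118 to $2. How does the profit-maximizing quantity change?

AVC = 70 - 16x + x^2, minimized at x = 8 where min AVC = $6. MC = 70 - 32x + 3x^2.
At P = $118 ≥ min AVC, set P = MC on the rising branch: x = 12.
At P = $2 < min AVC = $6, price no longer covers variable cost at any output, so the firm shuts down: x = 0.

Output falls from 12 to 0 (the firm shuts down)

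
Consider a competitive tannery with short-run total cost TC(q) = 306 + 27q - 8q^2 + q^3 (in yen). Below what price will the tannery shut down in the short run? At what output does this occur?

The shutdown price is the minimum of AVC. VC = 27q - 8q^2 + q^3, so AVC = 27 - 8q + q^2.
At the minimum of AVC, MC = AVC. MC = 27 - 16q + 3q^2; setting MC = AVC gives 2q^2 - 8q = 0, so q = 4. min AVC = 11.
The firm shuts down for any P below ¥11.

¥11 per unit, at q = 4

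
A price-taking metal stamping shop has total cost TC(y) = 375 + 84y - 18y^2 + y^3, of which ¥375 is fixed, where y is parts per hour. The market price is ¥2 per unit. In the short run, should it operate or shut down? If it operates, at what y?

Shut down

Strip out fixed cost: VC = 84y - 18y^2 + y^3. Then AVC = 84 - 18y + y^2 and MC = 84 - 36y + 3y^2.
The AVC parabola has its vertex at y = 18/2 = 9, where AVC = 84 - 18·9 + 9^2 = ¥3.
With P < min AVC (¥2 < ¥3), every unit sold adds to the loss.
Best response: produce nothing and absorb the ¥375 fixed cost.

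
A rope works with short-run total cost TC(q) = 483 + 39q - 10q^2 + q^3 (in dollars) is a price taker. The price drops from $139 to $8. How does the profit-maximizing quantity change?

AVC = 39 - 10q + q^2, minimized at q = 5 where min AVC = $14. MC = 39 - 20q + 3q^2.
At P = $139 ≥ min AVC, set P = MC on the rising branch: q = 10.
At P = $8 < min AVC = $14, price no longer covers variable cost at any output, so the firm shuts down: q = 0.

Output falls from 10 to 0 (the firm shuts down)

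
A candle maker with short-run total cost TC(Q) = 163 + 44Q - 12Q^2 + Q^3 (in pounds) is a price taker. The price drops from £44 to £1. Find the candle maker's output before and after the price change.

AVC = 44 - 12Q + Q^2, minimized at Q = 6 where min AVC = £8. MC = 44 - 24Q + 3Q^2.
At P = £44 ≥ min AVC, set P = MC on the rising branch: Q = 8.
At P = £1 < min AVC = £8, price no longer covers variable cost at any output, so the firm shuts down: Q = 0.

Output falls from 8 to 0 (the firm shuts down)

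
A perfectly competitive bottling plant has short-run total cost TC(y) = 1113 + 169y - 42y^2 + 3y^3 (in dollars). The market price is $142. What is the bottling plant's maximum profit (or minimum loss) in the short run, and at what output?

Profit = -$141 at y = 9

AVC = 169 - 42y + 3y^2 has its minimum $22 at y = 7; price $142 clears that bar, so the firm operates.
MC = 169 - 84y + 9y^2. Setting P = MC and taking the root on the rising branch gives y* = 9.
TR = 142·9 = 1278. TC = 1113 + 306 = 1419. Profit = 1278 − 1419 = -$141.
Shutting down would mean losing the fixed cost of $1113, so operating at a loss of $141 is better by $972.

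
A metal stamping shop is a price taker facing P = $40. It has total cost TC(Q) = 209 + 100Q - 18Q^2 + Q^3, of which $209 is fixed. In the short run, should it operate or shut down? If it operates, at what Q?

Strip out fixed cost: VC = 100Q - 18Q^2 + Q^3. Then AVC = 100 - 18Q + Q^2 and MC = 100 - 36Q + 3Q^2.
AVC hits its minimum where MC = AVC, at Q = 9, giving min AVC = 100 - 18·9 + 9^2 = $19.
Since P = $40 ≥ min AVC = $19, price covers variable cost and the firm should produce.
P = MC gives 60 - 36Q + 3Q^2 = 0, with roots 2 and 10. Take the larger (rising MC): Q* = 10.
Check: AVC at Q = 10 is $20 ≤ P, so revenue covers variable cost.
Profit = P·Q − TC = 40·10 − 409 = -$9, a loss, but smaller than the $209 fixed cost the firm would lose by shutting down.

Produce at Q = 10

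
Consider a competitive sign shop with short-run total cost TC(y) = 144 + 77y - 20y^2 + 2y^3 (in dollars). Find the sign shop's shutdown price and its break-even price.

AVC = 77 - 20y + 2y^2; minimized at y = 5, giving min AVC = $27. That is the shutdown price.
ATC = 144/y + 77 - 20y + 2y^2. Setting dATC/dy = −144/y^2 − 20 + 4y = 0 gives y = 6 (since 4·6^3 − 20·6^2 = 144).
min ATC = 144/6 + 77 − 20·6 + 2·6^2 = $53. That is the break-even price.
Between these two prices the firm operates at a loss; above $53 it earns a profit.

Shutdown price = $27; break-even price = $53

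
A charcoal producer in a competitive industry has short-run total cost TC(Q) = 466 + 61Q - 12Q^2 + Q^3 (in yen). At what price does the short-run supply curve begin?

¥25 per unit

Short-run supply begins at min AVC. From VC = 61Q - 12Q^2 + Q^3, AVC = 61 - 12Q + Q^2.
dAVC/dQ = -12 + 2Q = 0 gives Q = 6. min AVC = 61 - 12·6 + 6^2 = 25.
The firm shuts down for any P below ¥25.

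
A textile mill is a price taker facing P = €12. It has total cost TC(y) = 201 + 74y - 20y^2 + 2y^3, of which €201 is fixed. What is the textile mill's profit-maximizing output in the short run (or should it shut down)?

Shut down

Variable cost is VC = 74y - 20y^2 + 2y^3, so AVC = VC/y = 74 - 20y + 2y^2 and MC = dTC/dy = 74 - 40y + 6y^2.
AVC is minimized where dAVC/dy = -20 + 4y = 0, at y = 5; min AVC = 74 - 20·5 + 2·5^2 = €24.
P = €12 lies below min AVC = €24; no output level covers variable cost.
The firm minimizes its loss by shutting down and losing only its fixed cost of €201.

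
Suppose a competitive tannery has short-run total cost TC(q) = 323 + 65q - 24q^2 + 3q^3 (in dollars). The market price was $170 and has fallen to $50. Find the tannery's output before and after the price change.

MC = 65 - 48q + 9q^2; the shutdown threshold is min AVC = $17 (at q = 4).
At P = $170 ≥ min AVC, set P = MC on the rising branch: q = 7.
At P = $50 ≥ min AVC, set P = MC: q = 5. The firm stays open but cuts output.

Output falls from 7 to 5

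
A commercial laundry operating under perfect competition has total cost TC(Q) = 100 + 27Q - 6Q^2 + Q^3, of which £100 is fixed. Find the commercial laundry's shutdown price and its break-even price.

AVC = 27 - 6Q + Q^2; minimized at Q = 3, giving min AVC = £18. That is the shutdown price.
ATC = 100/Q + 27 - 6Q + Q^2. Setting dATC/dQ = −100/Q^2 − 6 + 2Q = 0 gives Q = 5 (since 2·5^3 − 6·5^2 = 100).
min ATC = 100/5 + 27 − 6·5 + 5^2 = £42. That is the break-even price.
Between these two prices the firm operates at a loss; above £42 it earns a profit.

Shutdown price = £18; break-even price = £42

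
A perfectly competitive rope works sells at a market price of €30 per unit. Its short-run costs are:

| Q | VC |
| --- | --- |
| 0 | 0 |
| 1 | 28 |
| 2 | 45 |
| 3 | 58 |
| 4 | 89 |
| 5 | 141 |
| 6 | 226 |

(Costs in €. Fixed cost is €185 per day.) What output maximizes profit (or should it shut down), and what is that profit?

Profit at each row (π = 30Q − TC): Q=0: -185; Q=1: -183; Q=2: -170; Q=3: -153; Q=4: -154; Q=5: -176; Q=6: -231.
Profit is maximized at Q = 3. AVC there is 58/3 = €19.33 ≤ P, so producing beats shutting down (which would give -€185).

Q = 3; profit = -€153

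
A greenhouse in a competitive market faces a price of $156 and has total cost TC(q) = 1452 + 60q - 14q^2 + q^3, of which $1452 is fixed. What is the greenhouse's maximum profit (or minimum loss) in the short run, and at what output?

AVC = 60 - 14q + q^2; min AVC = $11 at q = 7. Since P = $156 ≥ min AVC, the firm produces.
MC = 60 - 28q + 3q^2. Setting P = MC and taking the root on the rising branch gives q* = 12.
TR = 156·12 = 1872. TC = 1452 + 432 = 1884. Profit = 1872 − 1884 = -$12.
By producing, the firm covers all variable cost plus $1440 of fixed cost; shutting down would lose the full $1452.

Profit = -$12 at q = 12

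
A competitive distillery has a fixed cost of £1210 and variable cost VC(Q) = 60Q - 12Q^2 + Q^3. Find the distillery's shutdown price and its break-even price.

Shutdown price = min AVC. AVC = 60 - 12Q + Q^2, with vertex at Q = 6 and minimum £24.
ATC = 1210/Q + 60 - 12Q + Q^2. Setting dATC/dQ = −1210/Q^2 − 12 + 2Q = 0 gives Q = 11 (since 2·11^3 − 12·11^2 = 1210).
min ATC = 1210/11 + 60 − 12·11 + 11^2 = £159. That is the break-even price.
For £24 ≤ P < £159 the firm produces at a loss; below £24 it shuts down.

Shutdown price = £24; break-even price = £159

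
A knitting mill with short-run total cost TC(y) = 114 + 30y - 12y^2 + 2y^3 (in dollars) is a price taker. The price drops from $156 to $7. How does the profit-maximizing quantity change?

Output falls from 7 to 0 (the firm shuts down)

MC = 30 - 24y + 6y^2; the shutdown threshold is min AVC = $12 (at y = 3).
With P = $156 above the shutdown price, P = MC gives y = 7.
At P = $7 < min AVC = $12, price no longer covers variable cost at any output, so the firm shuts down: y = 0.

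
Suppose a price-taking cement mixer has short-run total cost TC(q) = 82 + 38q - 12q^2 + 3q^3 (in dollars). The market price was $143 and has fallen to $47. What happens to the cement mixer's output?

Output falls from 5 to 3

AVC = 38 - 12q + 3q^2, minimized at q = 2 where min AVC = $26. MC = 38 - 24q + 9q^2.
With P = $143 above the shutdown price, P = MC gives q = 5.
At P = $47 ≥ min AVC, set P = MC: q = 3. The firm stays open but cuts output.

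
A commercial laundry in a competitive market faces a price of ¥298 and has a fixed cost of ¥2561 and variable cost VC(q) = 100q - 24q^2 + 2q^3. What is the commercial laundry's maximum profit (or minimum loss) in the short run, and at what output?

Profit = -¥141 at q = 11

AVC = 100 - 24q + 2q^2; min AVC = ¥28 at q = 6. Since P = ¥298 ≥ min AVC, the firm produces.
MC = 100 - 48q + 6q^2. Setting P = MC and taking the root on the rising branch gives q* = 11.
TR = 298·11 = 3278. TC = 2561 + 858 = 3419. Profit = 3278 − 3419 = -¥141.
By producing, the firm covers all variable cost plus ¥2420 of fixed cost; shutting down would lose the full ¥2561.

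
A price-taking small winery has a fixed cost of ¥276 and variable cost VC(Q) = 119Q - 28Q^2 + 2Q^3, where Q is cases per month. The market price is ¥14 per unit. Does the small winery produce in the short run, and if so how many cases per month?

Shut down

From TC, MC = TC'(Q) = 119 - 56Q + 6Q^2 and AVC = VC/Q = 119 - 28Q + 2Q^2.
AVC hits its minimum where MC = AVC, at Q = 7, giving min AVC = 119 - 28·7 + 2·7^2 = ¥21.
With P < min AVC (¥14 < ¥21), every unit sold adds to the loss.
The firm minimizes its loss by shutting down and losing only its fixed cost of ¥276.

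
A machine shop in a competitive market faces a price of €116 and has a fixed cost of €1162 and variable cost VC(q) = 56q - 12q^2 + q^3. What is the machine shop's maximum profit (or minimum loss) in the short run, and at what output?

AVC = 56 - 12q + q^2; min AVC = €20 at q = 6. Since P = €116 ≥ min AVC, the firm produces.
MC = 56 - 24q + 3q^2. Setting P = MC and taking the root on the rising branch gives q* = 10.
TR = 116·10 = 1160. TC = 1162 + 360 = 1522. Profit = 1160 − 1522 = -€362.
Shutting down would mean losing the fixed cost of €1162, so operating at a loss of €362 is better by €800.

Profit = -€362 at q = 10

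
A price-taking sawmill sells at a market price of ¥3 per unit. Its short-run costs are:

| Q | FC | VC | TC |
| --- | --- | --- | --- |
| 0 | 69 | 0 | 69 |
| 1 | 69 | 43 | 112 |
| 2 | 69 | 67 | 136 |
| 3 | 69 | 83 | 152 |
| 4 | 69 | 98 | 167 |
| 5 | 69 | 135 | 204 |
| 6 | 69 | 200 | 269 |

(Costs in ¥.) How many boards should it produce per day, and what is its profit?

Profit at each row (π = 3Q − TC): Q=0: -69; Q=1: -109; Q=2: -130; Q=3: -143; Q=4: -155; Q=5: -189; Q=6: -251.
Profit is highest at Q = 0. Equivalently, the lowest AVC in the table is 98/4 ≈ ¥24.50 at Q = 4, and P = ¥3 falls below it — price never covers variable cost, so the firm shuts down and loses only its fixed cost.

Q = 0 (shut down); profit = -¥69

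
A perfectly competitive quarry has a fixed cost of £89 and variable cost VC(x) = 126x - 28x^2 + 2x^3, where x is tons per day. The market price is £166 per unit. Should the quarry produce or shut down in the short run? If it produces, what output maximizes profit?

Strip out fixed cost: VC = 126x - 28x^2 + 2x^3. Then AVC = 126 - 28x + 2x^2 and MC = 126 - 56x + 6x^2.
AVC is minimized where dAVC/dx = -28 + 4x = 0, at x = 7; min AVC = 126 - 28·7 + 2·7^2 = £28.
Since P = £166 ≥ min AVC = £28, price covers variable cost and the firm should produce.
Set P = MC: 166 = 126 - 56x + 6x^2 → -40 - 56x + 6x^2 = 0. The roots are x = -2/3 and x = 10; the profit-maximizing output is on the rising part of MC, so x* = 10.
Check: AVC at x = 10 is £46 ≤ P, so revenue covers variable cost.
Profit = P·x − TC = 166·10 − 549 = £1111.

Produce at x = 10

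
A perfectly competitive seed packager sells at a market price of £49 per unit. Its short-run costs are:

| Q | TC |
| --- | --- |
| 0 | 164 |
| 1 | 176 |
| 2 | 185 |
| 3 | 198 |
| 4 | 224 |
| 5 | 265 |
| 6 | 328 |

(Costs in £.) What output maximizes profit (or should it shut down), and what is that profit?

Q = 5; profit = -£20

Compute π = P·Q − TC at each output: Q=0: -164; Q=1: -127; Q=2: -87; Q=3: -51; Q=4: -28; Q=5: -20; Q=6: -34.
Profit is maximized at Q = 5. AVC there is 101/5 = £20.20 ≤ P, so producing beats shutting down (which would give -£164).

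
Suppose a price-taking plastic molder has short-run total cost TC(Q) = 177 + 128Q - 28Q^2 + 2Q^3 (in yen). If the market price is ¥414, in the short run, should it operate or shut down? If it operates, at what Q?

Produce at Q = 13

Variable cost is VC = 128Q - 28Q^2 + 2Q^3, so AVC = VC/Q = 128 - 28Q + 2Q^2 and MC = dTC/dQ = 128 - 56Q + 6Q^2.
AVC is minimized where dAVC/dQ = -28 + 4Q = 0, at Q = 7; min AVC = 128 - 28·7 + 2·7^2 = ¥30.
Since P = ¥414 ≥ min AVC = ¥30, price covers variable cost and the firm should produce.
Solving P = MC: -286 - 56Q + 6Q^2 = 0 ⇒ Q = -11/3 or 13. On the upward-sloping branch, Q* = 13.
Check: AVC at Q = 13 is ¥102 ≤ P, so revenue covers variable cost.
Profit = P·Q − TC = 414·13 − 1503 = ¥3879.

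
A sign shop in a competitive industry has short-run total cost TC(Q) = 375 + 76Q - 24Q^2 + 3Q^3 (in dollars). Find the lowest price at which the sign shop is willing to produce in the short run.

$28 per unit

The firm shuts down when price falls below the minimum of average variable cost. AVC = VC/Q = 76 - 24Q + 3Q^2.
dAVC/dQ = -24 + 6Q = 0 gives Q = 4. min AVC = 76 - 24·4 + 3·4^2 = 28.
The firm shuts down for any P below $28.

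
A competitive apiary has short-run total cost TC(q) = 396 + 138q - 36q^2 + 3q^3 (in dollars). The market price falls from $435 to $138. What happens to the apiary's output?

Output falls from 11 to 8

MC = 138 - 72q + 9q^2; the shutdown threshold is min AVC = $30 (at q = 6).
At P = $435 ≥ min AVC, set P = MC on the rising branch: q = 11.
At P = $138 ≥ min AVC, set P = MC: q = 8. The firm stays open but cuts output.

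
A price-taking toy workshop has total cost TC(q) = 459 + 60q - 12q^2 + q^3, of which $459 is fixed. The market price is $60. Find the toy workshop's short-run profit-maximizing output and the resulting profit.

Profit = -$203 at q = 8

AVC = 60 - 12q + q^2; min AVC = $24 at q = 6. Since P = $60 ≥ min AVC, the firm produces.
With MC = 60 - 24q + 3q^2, P = MC on the upward-sloping part at q* = 8.
TR = 60·8 = 480. TC = 459 + 224 = 683. Profit = 480 − 683 = -$203.
That loss of $203 beats the $459 the firm would lose by shutting down; producing recovers $256 of fixed cost.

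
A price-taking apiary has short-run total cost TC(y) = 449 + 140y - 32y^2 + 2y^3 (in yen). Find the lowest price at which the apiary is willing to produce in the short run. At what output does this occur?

¥12 per unit, at y = 8

The shutdown price is the minimum of AVC. VC = 140y - 32y^2 + 2y^3, so AVC = 140 - 32y + 2y^2.
dAVC/dy = -32 + 4y = 0 gives y = 8. min AVC = 140 - 32·8 + 2·8^2 = 12.
For P < ¥12 the firm produces nothing.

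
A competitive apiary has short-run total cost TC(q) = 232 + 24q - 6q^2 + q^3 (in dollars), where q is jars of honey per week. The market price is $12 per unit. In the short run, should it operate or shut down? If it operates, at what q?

Shut down

From TC, MC = TC'(q) = 24 - 12q + 3q^2 and AVC = VC/q = 24 - 6q + q^2.
AVC is minimized where dAVC/dq = -6 + 2q = 0, at q = 3; min AVC = 24 - 6·3 + 3^2 = $15.
P = $12 lies below min AVC = $15; no output level covers variable cost.
The firm minimizes its loss by shutting down and losing only its fixed cost of $232.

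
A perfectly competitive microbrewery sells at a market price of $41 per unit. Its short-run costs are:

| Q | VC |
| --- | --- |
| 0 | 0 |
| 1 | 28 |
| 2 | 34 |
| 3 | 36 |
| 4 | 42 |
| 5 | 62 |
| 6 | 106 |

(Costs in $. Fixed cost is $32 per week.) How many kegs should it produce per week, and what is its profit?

Compute π = P·Q − TC at each output: Q=0: -32; Q=1: -19; Q=2: 16; Q=3: 55; Q=4: 90; Q=5: 111; Q=6: 108.
Profit is maximized at Q = 5. AVC there is 62/5 = $12.40 ≤ P, so producing beats shutting down (which would give -$32).

Q = 5; profit = $111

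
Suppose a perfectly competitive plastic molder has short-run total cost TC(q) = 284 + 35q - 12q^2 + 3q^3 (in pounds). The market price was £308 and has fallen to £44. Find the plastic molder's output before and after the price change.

MC = 35 - 24q + 9q^2; the shutdown threshold is min AVC = £23 (at q = 2).
With P = £308 above the shutdown price, P = MC gives q = 7.
At P = £44 ≥ min AVC, set P = MC: q = 3. The firm stays open but cuts output.

Output falls from 7 to 3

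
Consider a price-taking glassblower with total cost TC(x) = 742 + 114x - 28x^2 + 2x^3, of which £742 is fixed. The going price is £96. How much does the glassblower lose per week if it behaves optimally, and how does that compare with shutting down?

AVC = 114 - 28x + 2x^2; min AVC = £16 at x = 7. Since P = £96 ≥ min AVC, the firm produces.
With MC = 114 - 56x + 6x^2, P = MC on the upward-sloping part at x* = 9.
TR = 96·9 = 864. TC = 742 + 216 = 958. Profit = 864 − 958 = -£94.
By producing, the firm covers all variable cost plus £648 of fixed cost; shutting down would lose the full £742.

Profit = -£94 at x = 9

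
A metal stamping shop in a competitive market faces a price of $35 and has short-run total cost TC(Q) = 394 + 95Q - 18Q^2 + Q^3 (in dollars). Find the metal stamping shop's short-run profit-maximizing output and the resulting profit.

Profit = -$194 at Q = 10

AVC = 95 - 18Q + Q^2 has its minimum $14 at Q = 9; price $35 clears that bar, so the firm operates.
With MC = 95 - 36Q + 3Q^2, P = MC on the upward-sloping part at Q* = 10.
TR = 35·10 = 350. TC = 394 + 150 = 544. Profit = 350 − 544 = -$194.
By producing, the firm covers all variable cost plus $200 of fixed cost; shutting down would lose the full $394.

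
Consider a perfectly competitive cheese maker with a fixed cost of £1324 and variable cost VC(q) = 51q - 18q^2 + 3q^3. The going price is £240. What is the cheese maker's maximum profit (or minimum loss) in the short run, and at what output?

AVC = 51 - 18q + 3q^2; min AVC = £24 at q = 3. Since P = £240 ≥ min AVC, the firm produces.
With MC = 51 - 36q + 9q^2, P = MC on the upward-sloping part at q* = 7.
TR = 240·7 = 1680. TC = 1324 + 504 = 1828. Profit = 1680 − 1828 = -£148.
Shutting down would mean losing the fixed cost of £1324, so operating at a loss of £148 is better by £1176.

Profit = -£148 at q = 7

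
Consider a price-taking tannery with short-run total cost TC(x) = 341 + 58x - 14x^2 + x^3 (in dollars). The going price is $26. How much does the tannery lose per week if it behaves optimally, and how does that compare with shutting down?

Profit = -$213 at x = 8

AVC = 58 - 14x + x^2; min AVC = $9 at x = 7. Since P = $26 ≥ min AVC, the firm produces.
MC = 58 - 28x + 3x^2. Setting P = MC and taking the root on the rising branch gives x* = 8.
TR = 26·8 = 208. TC = 341 + 80 = 421. Profit = 208 − 421 = -$213.
Shutting down would mean losing the fixed cost of $341, so operating at a loss of $213 is better by $128.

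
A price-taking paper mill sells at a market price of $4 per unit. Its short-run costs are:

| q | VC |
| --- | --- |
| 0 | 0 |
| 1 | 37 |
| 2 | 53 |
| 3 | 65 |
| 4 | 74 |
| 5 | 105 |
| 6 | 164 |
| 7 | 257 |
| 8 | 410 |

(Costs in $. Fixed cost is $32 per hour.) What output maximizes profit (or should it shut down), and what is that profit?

q = 0 (shut down); profit = -$32

Tabulate TR − TC: q=0: -32; q=1: -65; q=2: -77; q=3: -85; q=4: -90; q=5: -117; q=6: -172; q=7: -261; q=8: -410.
Profit is highest at q = 0. Equivalently, the lowest AVC in the table is 74/4 ≈ $18.50 at q = 4, and P = $4 falls below it — price never covers variable cost, so the firm shuts down and loses only its fixed cost.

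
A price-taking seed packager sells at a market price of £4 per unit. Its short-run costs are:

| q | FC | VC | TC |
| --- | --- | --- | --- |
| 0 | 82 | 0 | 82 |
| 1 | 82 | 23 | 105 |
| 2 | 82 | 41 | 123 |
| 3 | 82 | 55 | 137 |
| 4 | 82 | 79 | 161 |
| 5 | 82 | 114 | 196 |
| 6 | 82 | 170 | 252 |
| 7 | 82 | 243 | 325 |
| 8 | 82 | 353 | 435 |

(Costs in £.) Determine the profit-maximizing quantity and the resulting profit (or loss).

Compute π = P·q − TC at each output: q=0: -82; q=1: -101; q=2: -115; q=3: -125; q=4: -145; q=5: -176; q=6: -228; q=7: -297; q=8: -403.
Profit is highest at q = 0. Equivalently, the lowest AVC in the table is 55/3 ≈ £18.33 at q = 3, and P = £4 falls below it — price never covers variable cost, so the firm shuts down and loses only its fixed cost.

q = 0 (shut down); profit = -£82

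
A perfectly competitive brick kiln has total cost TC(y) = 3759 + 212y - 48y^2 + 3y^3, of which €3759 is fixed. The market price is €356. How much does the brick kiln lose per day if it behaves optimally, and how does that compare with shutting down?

Profit = -€303 at y = 12

AVC = 212 - 48y + 3y^2 has its minimum €20 at y = 8; price €356 clears that bar, so the firm operates.
MC = 212 - 96y + 9y^2. Setting P = MC and taking the root on the rising branch gives y* = 12.
TR = 356·12 = 4272. TC = 3759 + 816 = 4575. Profit = 4272 − 4575 = -€303.
Shutting down would mean losing the fixed cost of €3759, so operating at a loss of €303 is better by €3456.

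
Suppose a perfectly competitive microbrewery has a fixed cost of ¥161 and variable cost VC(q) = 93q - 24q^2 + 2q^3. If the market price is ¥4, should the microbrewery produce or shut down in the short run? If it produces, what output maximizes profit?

Shut down

From TC, MC = TC'(q) = 93 - 48q + 6q^2 and AVC = VC/q = 93 - 24q + 2q^2.
AVC is minimized where dAVC/dq = -24 + 4q = 0, at q = 6; min AVC = 93 - 24·6 + 2·6^2 = ¥21.
P = ¥4 lies below min AVC = ¥21; no output level covers variable cost.
Best response: produce nothing and absorb the ¥161 fixed cost.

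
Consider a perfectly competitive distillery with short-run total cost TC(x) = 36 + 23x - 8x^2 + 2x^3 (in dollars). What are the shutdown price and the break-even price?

Shutdown price = $15; break-even price = $29

Shutdown price = min AVC. AVC = 23 - 8x + 2x^2, with vertex at x = 2 and minimum $15.
ATC = 36/x + 23 - 8x + 2x^2. Setting dATC/dx = −36/x^2 − 8 + 4x = 0 gives x = 3 (since 4·3^3 − 8·3^2 = 36).
min ATC = 36/3 + 23 − 8·3 + 2·3^2 = $29. That is the break-even price.
For $15 ≤ P < $29 the firm produces at a loss; below $15 it shuts down.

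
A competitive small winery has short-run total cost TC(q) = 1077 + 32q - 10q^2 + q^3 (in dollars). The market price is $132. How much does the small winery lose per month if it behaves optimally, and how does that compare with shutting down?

AVC = 32 - 10q + q^2; min AVC = $7 at q = 5. Since P = $132 ≥ min AVC, the firm produces.
MC = 32 - 20q + 3q^2. Setting P = MC and taking the root on the rising branch gives q* = 10.
TR = 132·10 = 1320. TC = 1077 + 320 = 1397. Profit = 1320 − 1397 = -$77.
That loss of $77 beats the $1077 the firm would lose by shutting down; producing recovers $1000 of fixed cost.

Profit = -$77 at q = 10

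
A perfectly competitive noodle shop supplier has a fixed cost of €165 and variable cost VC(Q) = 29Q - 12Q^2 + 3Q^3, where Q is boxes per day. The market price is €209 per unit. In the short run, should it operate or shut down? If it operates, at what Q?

Produce at Q = 6

Variable cost is VC = 29Q - 12Q^2 + 3Q^3, so AVC = VC/Q = 29 - 12Q + 3Q^2 and MC = dTC/dQ = 29 - 24Q + 9Q^2.
The AVC parabola has its vertex at Q = 12/6 = 2, where AVC = 29 - 12·2 + 3·2^2 = €17.
P = €209 exceeds min AVC = €17, so the firm stays open.
Solving P = MC: -180 - 24Q + 9Q^2 = 0 ⇒ Q = -10/3 or 6. On the upward-sloping branch, Q* = 6.
Check: AVC at Q = 6 is €65 ≤ P, so revenue covers variable cost.
Profit = P·Q − TC = 209·6 − 555 = €699.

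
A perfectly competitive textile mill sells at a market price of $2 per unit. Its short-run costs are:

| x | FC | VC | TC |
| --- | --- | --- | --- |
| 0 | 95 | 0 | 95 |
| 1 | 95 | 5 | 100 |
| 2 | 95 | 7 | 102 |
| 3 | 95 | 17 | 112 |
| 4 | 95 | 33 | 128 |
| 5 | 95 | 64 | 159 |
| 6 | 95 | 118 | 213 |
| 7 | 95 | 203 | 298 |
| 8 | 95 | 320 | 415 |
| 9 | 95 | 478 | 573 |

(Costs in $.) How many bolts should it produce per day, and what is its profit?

x = 0 (shut down); profit = -$95

Profit at each row (π = 2x − TC): x=0: -95; x=1: -98; x=2: -98; x=3: -106; x=4: -120; x=5: -149; x=6: -201; x=7: -284; x=8: -399; x=9: -555.
Profit is highest at x = 0. Equivalently, the lowest AVC in the table is 7/2 ≈ $3.50 at x = 2, and P = $2 falls below it — price never covers variable cost, so the firm shuts down and loses only its fixed cost.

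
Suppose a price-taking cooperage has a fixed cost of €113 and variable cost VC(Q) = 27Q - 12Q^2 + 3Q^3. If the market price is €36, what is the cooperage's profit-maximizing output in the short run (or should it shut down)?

Produce at Q = 3

Strip out fixed cost: VC = 27Q - 12Q^2 + 3Q^3. Then AVC = 27 - 12Q + 3Q^2 and MC = 27 - 24Q + 9Q^2.
The AVC parabola has its vertex at Q = 12/6 = 2, where AVC = 27 - 12·2 + 3·2^2 = €15.
P = €36 exceeds min AVC = €15, so the firm stays open.
Solving P = MC: -9 - 24Q + 9Q^2 = 0 ⇒ Q = -1/3 or 3. On the upward-sloping branch, Q* = 3.
Check: AVC at Q = 3 is €18 ≤ P, so revenue covers variable cost.
Profit = P·Q − TC = 36·3 − 167 = -€59, a loss, but smaller than the €113 fixed cost the firm would lose by shutting down.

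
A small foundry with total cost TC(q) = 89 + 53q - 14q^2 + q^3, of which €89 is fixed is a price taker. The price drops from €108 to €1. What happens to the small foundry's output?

MC = 53 - 28q + 3q^2; the shutdown threshold is min AVC = €4 (at q = 7).
With P = €108 above the shutdown price, P = MC gives q = 11.
At P = €1 < min AVC = €4, price no longer covers variable cost at any output, so the firm shuts down: q = 0.

Output falls from 11 to 0 (the firm shuts down)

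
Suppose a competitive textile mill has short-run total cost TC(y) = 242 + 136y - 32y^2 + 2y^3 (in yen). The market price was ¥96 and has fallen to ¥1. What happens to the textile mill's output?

MC = 136 - 64y + 6y^2; the shutdown threshold is min AVC = ¥8 (at y = 8).
At P = ¥96 ≥ min AVC, set P = MC on the rising branch: y = 10.
At P = ¥1 < min AVC = ¥8, price no longer covers variable cost at any output, so the firm shuts down: y = 0.

Output falls from 10 to 0 (the firm shuts down)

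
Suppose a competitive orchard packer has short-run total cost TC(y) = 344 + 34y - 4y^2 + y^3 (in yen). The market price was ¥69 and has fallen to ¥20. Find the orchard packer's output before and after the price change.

AVC = 34 - 4y + y^2, minimized at y = 2 where min AVC = ¥30. MC = 34 - 8y + 3y^2.
At P = ¥69 ≥ min AVC, set P = MC on the rising branch: y = 5.
At P = ¥20 < min AVC = ¥30, price no longer covers variable cost at any output, so the firm shuts down: y = 0.

Output falls from 5 to 0 (the firm shuts down)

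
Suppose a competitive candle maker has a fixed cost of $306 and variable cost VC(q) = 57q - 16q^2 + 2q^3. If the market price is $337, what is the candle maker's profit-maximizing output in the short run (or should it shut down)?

Strip out fixed cost: VC = 57q - 16q^2 + 2q^3. Then AVC = 57 - 16q + 2q^2 and MC = 57 - 32q + 6q^2.
AVC hits its minimum where MC = AVC, at q = 4, giving min AVC = 57 - 16·4 + 2·4^2 = $25.
Because $337 ≥ $25, revenue can cover variable cost; the firm operates.
P = MC gives -280 - 32q + 6q^2 = 0, with roots -14/3 and 10. Take the larger (rising MC): q* = 10.
Check: AVC at q = 10 is $97 ≤ P, so revenue covers variable cost.
Profit = P·q − TC = 337·10 − 1276 = $2094.

Produce at q = 10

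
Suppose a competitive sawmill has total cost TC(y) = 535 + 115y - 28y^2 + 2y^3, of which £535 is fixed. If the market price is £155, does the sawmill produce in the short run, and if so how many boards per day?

Produce at y = 10

Strip out fixed cost: VC = 115y - 28y^2 + 2y^3. Then AVC = 115 - 28y + 2y^2 and MC = 115 - 56y + 6y^2.
AVC hits its minimum where MC = AVC, at y = 7, giving min AVC = 115 - 28·7 + 2·7^2 = £17.
Since P = £155 ≥ min AVC = £17, price covers variable cost and the firm should produce.
P = MC gives -40 - 56y + 6y^2 = 0, with roots -2/3 and 10. Take the larger (rising MC): y* = 10.
Check: AVC at y = 10 is £35 ≤ P, so revenue covers variable cost.
Profit = P·y − TC = 155·10 − 885 = £665.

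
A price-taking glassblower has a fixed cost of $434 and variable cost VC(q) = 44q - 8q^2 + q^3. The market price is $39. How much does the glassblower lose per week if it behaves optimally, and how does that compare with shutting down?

Profit = -$384 at q = 5

AVC = 44 - 8q + q^2 has its minimum $28 at q = 4; price $39 clears that bar, so the firm operates.
With MC = 44 - 16q + 3q^2, P = MC on the upward-sloping part at q* = 5.
TR = 39·5 = 195. TC = 434 + 145 = 579. Profit = 195 − 579 = -$384.
That loss of $384 beats the $434 the firm would lose by shutting down; producing recovers $50 of fixed cost.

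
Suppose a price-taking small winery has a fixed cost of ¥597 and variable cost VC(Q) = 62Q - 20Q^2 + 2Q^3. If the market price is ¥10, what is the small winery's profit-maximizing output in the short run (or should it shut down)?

Strip out fixed cost: VC = 62Q - 20Q^2 + 2Q^3. Then AVC = 62 - 20Q + 2Q^2 and MC = 62 - 40Q + 6Q^2.
AVC is minimized where dAVC/dQ = -20 + 4Q = 0, at Q = 5; min AVC = 62 - 20·5 + 2·5^2 = ¥12.
P = ¥10 lies below min AVC = ¥12; no output level covers variable cost.
Shutting down limits the loss to fixed cost, ¥597.

Shut down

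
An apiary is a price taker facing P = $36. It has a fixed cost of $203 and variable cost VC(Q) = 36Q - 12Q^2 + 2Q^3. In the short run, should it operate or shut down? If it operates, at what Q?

Produce at Q = 4

Variable cost is VC = 36Q - 12Q^2 + 2Q^3, so AVC = VC/Q = 36 - 12Q + 2Q^2 and MC = dTC/dQ = 36 - 24Q + 6Q^2.
AVC hits its minimum where MC = AVC, at Q = 3, giving min AVC = 36 - 12·3 + 2·3^2 = $18.
Since P = $36 ≥ min AVC = $18, price covers variable cost and the firm should produce.
Set P = MC: 36 = 36 - 24Q + 6Q^2 → -24Q + 6Q^2 = 0. The roots are Q = 0 and Q = 4; the profit-maximizing output is on the rising part of MC, so Q* = 4.
Check: AVC at Q = 4 is $20 ≤ P, so revenue covers variable cost.
Profit = P·Q − TC = 36·4 − 283 = -$139, a loss, but smaller than the $203 fixed cost the firm would lose by shutting down.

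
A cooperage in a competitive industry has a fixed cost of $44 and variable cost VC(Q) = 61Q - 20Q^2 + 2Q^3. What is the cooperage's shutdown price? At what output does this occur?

The shutdown price is the minimum of AVC. VC = 61Q - 20Q^2 + 2Q^3, so AVC = 61 - 20Q + 2Q^2.
At the minimum of AVC, MC = AVC. MC = 61 - 40Q + 6Q^2; setting MC = AVC gives 4Q^2 - 20Q = 0, so Q = 5. min AVC = 11.
For P < $11 the firm produces nothing.

$11 per unit, at Q = 5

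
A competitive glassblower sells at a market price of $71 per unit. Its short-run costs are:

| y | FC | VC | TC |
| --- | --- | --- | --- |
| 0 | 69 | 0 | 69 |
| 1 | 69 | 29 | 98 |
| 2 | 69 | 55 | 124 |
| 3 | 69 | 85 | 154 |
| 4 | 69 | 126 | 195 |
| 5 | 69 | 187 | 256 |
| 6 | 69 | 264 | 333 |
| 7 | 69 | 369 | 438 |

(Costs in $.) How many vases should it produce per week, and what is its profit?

Compute π = P·y − TC at each output: y=0: -69; y=1: -27; y=2: 18; y=3: 59; y=4: 89; y=5: 99; y=6: 93; y=7: 59.
Profit is maximized at y = 5. AVC there is 187/5 = $37.40 ≤ P, so producing beats shutting down (which would give -$69).

y = 5; profit = $99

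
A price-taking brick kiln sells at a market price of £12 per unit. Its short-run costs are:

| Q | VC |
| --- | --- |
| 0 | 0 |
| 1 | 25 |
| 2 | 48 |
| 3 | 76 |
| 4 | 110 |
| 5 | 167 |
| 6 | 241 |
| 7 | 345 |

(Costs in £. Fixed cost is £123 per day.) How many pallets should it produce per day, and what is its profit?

Q = 0 (shut down); profit = -£123

Profit at each row (π = 12Q − TC): Q=0: -123; Q=1: -136; Q=2: -147; Q=3: -163; Q=4: -185; Q=5: -230; Q=6: -292; Q=7: -384.
Profit is highest at Q = 0. Equivalently, the lowest AVC in the table is 48/2 ≈ £24 at Q = 2, and P = £12 falls below it — price never covers variable cost, so the firm shuts down and loses only its fixed cost.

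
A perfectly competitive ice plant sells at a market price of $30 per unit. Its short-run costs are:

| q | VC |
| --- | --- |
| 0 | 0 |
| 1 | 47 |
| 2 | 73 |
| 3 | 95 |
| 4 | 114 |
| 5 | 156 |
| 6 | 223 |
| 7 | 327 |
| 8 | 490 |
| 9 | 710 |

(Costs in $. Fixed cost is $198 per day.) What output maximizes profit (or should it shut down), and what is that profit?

q = 4; profit = -$192

Tabulate TR − TC: q=0: -198; q=1: -215; q=2: -211; q=3: -203; q=4: -192; q=5: -204; q=6: -241; q=7: -315; q=8: -448; q=9: -638.
Profit is maximized at q = 4. AVC there is 114/4 = $28.50 ≤ P, so producing beats shutting down (which would give -$198).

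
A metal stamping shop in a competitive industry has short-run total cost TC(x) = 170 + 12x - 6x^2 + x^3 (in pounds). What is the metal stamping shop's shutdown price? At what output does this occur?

£3 per unit, at x = 3

The firm shuts down when price falls below the minimum of average variable cost. AVC = VC/x = 12 - 6x + x^2.
dAVC/dx = -6 + 2x = 0 gives x = 3. min AVC = 12 - 6·3 + 3^2 = 3.
For P < £3 the firm produces nothing.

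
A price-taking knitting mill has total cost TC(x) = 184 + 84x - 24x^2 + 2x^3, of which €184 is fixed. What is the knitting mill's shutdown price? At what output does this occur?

The shutdown price is the minimum of AVC. VC = 84x - 24x^2 + 2x^3, so AVC = 84 - 24x + 2x^2.
At the minimum of AVC, MC = AVC. MC = 84 - 48x + 6x^2; setting MC = AVC gives 4x^2 - 24x = 0, so x = 6. min AVC = 12.
For P < €12 the firm produces nothing.

€12 per unit, at x = 6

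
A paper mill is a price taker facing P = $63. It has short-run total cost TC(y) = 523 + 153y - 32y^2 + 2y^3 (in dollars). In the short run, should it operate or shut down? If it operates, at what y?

Variable cost is VC = 153y - 32y^2 + 2y^3, so AVC = VC/y = 153 - 32y + 2y^2 and MC = dTC/dy = 153 - 64y + 6y^2.
AVC is minimized where dAVC/dy = -32 + 4y = 0, at y = 8; min AVC = 153 - 32·8 + 2·8^2 = $25.
Since P = $63 ≥ min AVC = $25, price covers variable cost and the firm should produce.
Solving P = MC: 90 - 64y + 6y^2 = 0 ⇒ y = 5/3 or 9. On the upward-sloping branch, y* = 9.
Check: AVC at y = 9 is $27 ≤ P, so revenue covers variable cost.
Profit = P·y − TC = 63·9 − 766 = -$199, a loss, but smaller than the $523 fixed cost the firm would lose by shutting down.

Produce at y = 9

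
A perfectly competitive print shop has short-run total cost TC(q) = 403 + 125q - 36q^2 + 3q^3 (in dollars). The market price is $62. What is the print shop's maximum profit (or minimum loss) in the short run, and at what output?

AVC = 125 - 36q + 3q^2; min AVC = $17 at q = 6. Since P = $62 ≥ min AVC, the firm produces.
With MC = 125 - 72q + 9q^2, P = MC on the upward-sloping part at q* = 7.
TR = 62·7 = 434. TC = 403 + 140 = 543. Profit = 434 − 543 = -$109.
Shutting down would mean losing the fixed cost of $403, so operating at a loss of $109 is better by $294.

Profit = -$109 at q = 7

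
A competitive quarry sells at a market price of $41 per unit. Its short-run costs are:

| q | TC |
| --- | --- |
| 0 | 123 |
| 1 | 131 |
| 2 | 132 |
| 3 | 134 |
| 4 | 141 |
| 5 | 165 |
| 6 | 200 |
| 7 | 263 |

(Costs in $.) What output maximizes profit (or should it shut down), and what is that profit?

q = 6; profit = $46

Tabulate TR − TC: q=0: -123; q=1: -90; q=2: -50; q=3: -11; q=4: 23; q=5: 40; q=6: 46; q=7: 24.
Profit is maximized at q = 6. AVC there is 77/6 = $12.83 ≤ P, so producing beats shutting down (which would give -$123).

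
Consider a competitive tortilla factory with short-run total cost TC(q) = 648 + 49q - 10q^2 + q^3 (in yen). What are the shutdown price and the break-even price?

Shutdown price = min AVC. AVC = 49 - 10q + q^2, with vertex at q = 5 and minimum ¥24.
ATC = 648/q + 49 - 10q + q^2. Setting dATC/dq = −648/q^2 − 10 + 2q = 0 gives q = 9 (since 2·9^3 − 10·9^2 = 648).
min ATC = 648/9 + 49 − 10·9 + 9^2 = ¥112. That is the break-even price.
Between these two prices the firm operates at a loss; above ¥112 it earns a profit.

Shutdown price = ¥24; break-even price = ¥112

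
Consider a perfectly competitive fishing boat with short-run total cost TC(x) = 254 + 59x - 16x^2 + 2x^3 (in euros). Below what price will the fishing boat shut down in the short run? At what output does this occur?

€27 per unit, at x = 4

The shutdown price is the minimum of AVC. VC = 59x - 16x^2 + 2x^3, so AVC = 59 - 16x + 2x^2.
At the minimum of AVC, MC = AVC. MC = 59 - 32x + 6x^2; setting MC = AVC gives 4x^2 - 16x = 0, so x = 4. min AVC = 27.
So the shutdown price is €27.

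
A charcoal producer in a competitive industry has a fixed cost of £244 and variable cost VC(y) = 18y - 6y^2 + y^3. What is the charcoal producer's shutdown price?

£9 per unit

The shutdown price is the minimum of AVC. VC = 18y - 6y^2 + y^3, so AVC = 18 - 6y + y^2.
dAVC/dy = -6 + 2y = 0 gives y = 3. min AVC = 18 - 6·3 + 3^2 = 9.
For P < £9 the firm produces nothing.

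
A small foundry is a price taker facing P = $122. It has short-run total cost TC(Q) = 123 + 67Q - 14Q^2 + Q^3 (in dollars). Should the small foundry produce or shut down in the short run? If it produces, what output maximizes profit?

Strip out fixed cost: VC = 67Q - 14Q^2 + Q^3. Then AVC = 67 - 14Q + Q^2 and MC = 67 - 28Q + 3Q^2.
AVC hits its minimum where MC = AVC, at Q = 7, giving min AVC = 67 - 14·7 + 7^2 = $18.
Since P = $122 ≥ min AVC = $18, price covers variable cost and the firm should produce.
Solving P = MC: -55 - 28Q + 3Q^2 = 0 ⇒ Q = -5/3 or 11. On the upward-sloping branch, Q* = 11.
Check: AVC at Q = 11 is $34 ≤ P, so revenue covers variable cost.
Profit = P·Q − TC = 122·11 − 497 = $845.

Produce at Q = 11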